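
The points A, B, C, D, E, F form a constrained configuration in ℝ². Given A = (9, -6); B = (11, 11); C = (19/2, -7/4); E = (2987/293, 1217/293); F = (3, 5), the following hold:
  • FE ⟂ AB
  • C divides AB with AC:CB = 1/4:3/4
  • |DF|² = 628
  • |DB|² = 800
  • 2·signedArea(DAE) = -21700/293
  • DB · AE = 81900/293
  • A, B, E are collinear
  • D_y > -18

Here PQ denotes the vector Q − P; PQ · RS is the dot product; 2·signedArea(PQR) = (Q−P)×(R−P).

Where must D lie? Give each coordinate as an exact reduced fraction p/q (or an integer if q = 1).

1. D_x = 15  [DB · AE = 81900/293 ∩ 2·signedArea(DAE) = -21700/293]
2. D_y = -17  [DB · AE = 81900/293 ∩ 2·signedArea(DAE) = -21700/293]
   → D = (15, -17)

D = (15, -17)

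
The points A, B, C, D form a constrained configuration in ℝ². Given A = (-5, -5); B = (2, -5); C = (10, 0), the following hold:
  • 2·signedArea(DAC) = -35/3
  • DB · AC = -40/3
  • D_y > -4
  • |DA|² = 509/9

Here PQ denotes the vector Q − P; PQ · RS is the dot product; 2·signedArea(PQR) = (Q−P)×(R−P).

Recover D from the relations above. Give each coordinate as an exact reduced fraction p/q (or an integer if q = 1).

D = (7/3, -10/3)

1. D_x = 7/3  [DB · AC = -40/3 ∩ 2·signedArea(DAC) = -35/3]
2. D_y = -10/3  [DB · AC = -40/3 ∩ 2·signedArea(DAC) = -35/3]
   → D = (7/3, -10/3)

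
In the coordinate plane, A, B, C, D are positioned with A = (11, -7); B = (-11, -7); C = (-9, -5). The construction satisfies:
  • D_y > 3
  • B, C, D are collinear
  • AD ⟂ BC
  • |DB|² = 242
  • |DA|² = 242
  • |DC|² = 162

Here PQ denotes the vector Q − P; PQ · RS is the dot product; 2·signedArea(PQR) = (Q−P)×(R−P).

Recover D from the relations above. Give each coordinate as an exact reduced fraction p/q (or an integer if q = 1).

1. D_x = 0  [B, C, D are collinear ∩ AD ⟂ BC]
2. D_y = 4  [B, C, D are collinear ∩ AD ⟂ BC]
   → D = (0, 4)

D = (0, 4)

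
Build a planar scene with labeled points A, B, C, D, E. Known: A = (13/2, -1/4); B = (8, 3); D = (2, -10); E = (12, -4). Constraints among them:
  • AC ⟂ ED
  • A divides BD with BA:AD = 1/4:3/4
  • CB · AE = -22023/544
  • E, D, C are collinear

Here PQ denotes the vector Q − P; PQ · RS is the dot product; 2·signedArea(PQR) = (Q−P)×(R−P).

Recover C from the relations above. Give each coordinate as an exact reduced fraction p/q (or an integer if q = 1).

1. C_x = 1307/136  [E, D, C are collinear ∩ AC ⟂ ED]
2. C_y = -739/136  [E, D, C are collinear ∩ AC ⟂ ED]
   → C = (1307/136, -739/136)

C = (1307/136, -739/136)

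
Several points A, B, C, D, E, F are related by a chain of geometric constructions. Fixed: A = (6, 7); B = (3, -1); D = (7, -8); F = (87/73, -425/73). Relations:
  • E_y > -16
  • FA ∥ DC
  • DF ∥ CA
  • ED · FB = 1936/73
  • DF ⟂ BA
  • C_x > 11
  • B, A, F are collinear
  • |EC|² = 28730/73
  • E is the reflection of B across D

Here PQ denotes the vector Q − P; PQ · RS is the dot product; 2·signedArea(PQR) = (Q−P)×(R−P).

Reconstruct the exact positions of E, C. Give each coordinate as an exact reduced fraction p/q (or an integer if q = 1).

C = (862/73, 352/73)
E = (11, -15)

1. E_x = 11  [E is the reflection of B across D]
2. E_y = -15  [E is the reflection of B across D]
   → E = (11, -15)
3. C_x = 862/73  [DF ∥ CA ∩ FA ∥ DC]
4. C_y = 352/73  [DF ∥ CA ∩ FA ∥ DC]
   → C = (862/73, 352/73)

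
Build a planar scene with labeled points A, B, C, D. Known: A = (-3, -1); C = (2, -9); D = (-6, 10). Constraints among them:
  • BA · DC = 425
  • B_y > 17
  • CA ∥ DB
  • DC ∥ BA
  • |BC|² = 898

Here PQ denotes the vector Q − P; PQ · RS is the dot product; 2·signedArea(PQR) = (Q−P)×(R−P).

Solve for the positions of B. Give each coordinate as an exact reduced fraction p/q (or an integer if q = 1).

1. B_x = -11  [DC ∥ BA ∩ CA ∥ DB]
2. B_y = 18  [DC ∥ BA ∩ CA ∥ DB]
   → B = (-11, 18)

B = (-11, 18)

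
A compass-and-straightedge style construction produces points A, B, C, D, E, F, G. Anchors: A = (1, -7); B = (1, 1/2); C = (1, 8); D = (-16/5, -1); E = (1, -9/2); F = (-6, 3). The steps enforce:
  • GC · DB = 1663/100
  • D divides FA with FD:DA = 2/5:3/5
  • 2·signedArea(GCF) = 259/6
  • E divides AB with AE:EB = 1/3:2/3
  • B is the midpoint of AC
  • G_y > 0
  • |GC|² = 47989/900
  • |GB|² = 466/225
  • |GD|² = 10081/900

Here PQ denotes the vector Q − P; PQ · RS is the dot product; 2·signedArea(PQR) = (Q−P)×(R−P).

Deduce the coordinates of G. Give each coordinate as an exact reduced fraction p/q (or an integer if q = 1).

G = (-2/5, 5/6)

1. G_x = -2/5  [GC · DB = 1663/100 ∩ 2·signedArea(GCF) = 259/6]
2. G_y = 5/6  [GC · DB = 1663/100 ∩ 2·signedArea(GCF) = 259/6]
   → G = (-2/5, 5/6)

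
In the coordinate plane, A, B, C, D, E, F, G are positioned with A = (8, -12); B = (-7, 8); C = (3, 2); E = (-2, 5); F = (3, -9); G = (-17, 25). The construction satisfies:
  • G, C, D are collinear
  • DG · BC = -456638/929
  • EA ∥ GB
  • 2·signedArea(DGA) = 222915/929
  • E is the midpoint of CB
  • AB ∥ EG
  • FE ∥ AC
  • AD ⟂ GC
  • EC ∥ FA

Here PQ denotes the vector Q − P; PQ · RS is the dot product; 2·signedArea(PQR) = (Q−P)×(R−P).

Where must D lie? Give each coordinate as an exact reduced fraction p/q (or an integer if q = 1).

1. D_x = 11227/929  [G, C, D are collinear ∩ AD ⟂ GC]
2. D_y = -7848/929  [G, C, D are collinear ∩ AD ⟂ GC]
   → D = (11227/929, -7848/929)

D = (11227/929, -7848/929)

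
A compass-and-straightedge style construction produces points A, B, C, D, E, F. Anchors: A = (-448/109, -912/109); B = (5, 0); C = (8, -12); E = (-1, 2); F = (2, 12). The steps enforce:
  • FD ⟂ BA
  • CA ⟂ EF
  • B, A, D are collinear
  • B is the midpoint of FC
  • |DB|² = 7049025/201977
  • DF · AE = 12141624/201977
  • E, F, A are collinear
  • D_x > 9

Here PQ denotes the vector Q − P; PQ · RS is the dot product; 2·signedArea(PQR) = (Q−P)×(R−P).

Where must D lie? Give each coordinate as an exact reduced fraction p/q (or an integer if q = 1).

1. D_x = 1888690/201977  [B, A, D are collinear ∩ FD ⟂ BA]
2. D_y = 807120/201977  [B, A, D are collinear ∩ FD ⟂ BA]
   → D = (1888690/201977, 807120/201977)

D = (1888690/201977, 807120/201977)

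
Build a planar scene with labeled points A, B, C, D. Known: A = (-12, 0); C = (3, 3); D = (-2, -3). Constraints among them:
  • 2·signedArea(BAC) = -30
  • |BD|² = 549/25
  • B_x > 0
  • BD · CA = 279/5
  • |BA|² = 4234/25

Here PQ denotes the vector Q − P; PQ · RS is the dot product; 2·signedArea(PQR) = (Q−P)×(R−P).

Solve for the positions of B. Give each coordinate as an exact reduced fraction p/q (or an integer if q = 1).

1. B_x = 1  [2·signedArea(BAC) = -30 ∩ BD · CA = 279/5]
2. B_y = 3/5  [2·signedArea(BAC) = -30 ∩ BD · CA = 279/5]
   → B = (1, 3/5)

B = (1, 3/5)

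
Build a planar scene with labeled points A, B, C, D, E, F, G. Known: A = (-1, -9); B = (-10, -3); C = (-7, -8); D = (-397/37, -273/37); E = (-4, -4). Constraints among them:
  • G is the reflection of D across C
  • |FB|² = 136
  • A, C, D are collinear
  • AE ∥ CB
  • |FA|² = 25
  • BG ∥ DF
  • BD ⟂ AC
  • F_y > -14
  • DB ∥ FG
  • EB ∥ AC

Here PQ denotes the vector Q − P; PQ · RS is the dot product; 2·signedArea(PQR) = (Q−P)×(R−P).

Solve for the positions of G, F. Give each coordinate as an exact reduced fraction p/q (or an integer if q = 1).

F = (-4, -13)
G = (-121/37, -319/37)

1. G_x = -121/37  [G is the reflection of D across C]
2. G_y = -319/37  [G is the reflection of D across C]
   → G = (-121/37, -319/37)
3. F_x = -4  [DB ∥ FG ∩ BG ∥ DF]
4. F_y = -13  [DB ∥ FG ∩ BG ∥ DF]
   → F = (-4, -13)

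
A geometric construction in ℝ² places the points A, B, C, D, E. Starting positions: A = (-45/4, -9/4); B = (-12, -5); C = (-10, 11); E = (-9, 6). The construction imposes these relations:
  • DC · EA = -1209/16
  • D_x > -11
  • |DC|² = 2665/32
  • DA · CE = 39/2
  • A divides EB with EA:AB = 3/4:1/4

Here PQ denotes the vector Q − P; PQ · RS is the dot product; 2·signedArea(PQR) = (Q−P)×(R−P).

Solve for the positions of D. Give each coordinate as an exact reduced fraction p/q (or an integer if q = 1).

1. D_x = -81/8  [DA · CE = 39/2 ∩ DC · EA = -1209/16]
2. D_y = 15/8  [DA · CE = 39/2 ∩ DC · EA = -1209/16]
   → D = (-81/8, 15/8)

D = (-81/8, 15/8)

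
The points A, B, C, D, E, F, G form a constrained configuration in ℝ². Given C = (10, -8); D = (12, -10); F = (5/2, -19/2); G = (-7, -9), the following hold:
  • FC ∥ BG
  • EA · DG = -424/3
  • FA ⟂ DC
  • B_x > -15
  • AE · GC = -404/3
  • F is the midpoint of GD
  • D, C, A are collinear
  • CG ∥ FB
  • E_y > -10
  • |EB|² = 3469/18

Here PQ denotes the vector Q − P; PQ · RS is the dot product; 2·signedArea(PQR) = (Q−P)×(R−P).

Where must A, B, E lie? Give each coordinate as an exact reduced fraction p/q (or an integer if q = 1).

1. A_x = 7  [D, C, A are collinear ∩ FA ⟂ DC]
2. A_y = -5  [D, C, A are collinear ∩ FA ⟂ DC]
   → A = (7, -5)
3. B_x = -29/2  [FC ∥ BG ∩ CG ∥ FB]
4. B_y = -21/2  [FC ∥ BG ∩ CG ∥ FB]
   → B = (-29/2, -21/2)
5. E_x = -2/3  [EA · DG = -424/3 ∩ AE · GC = -404/3]
6. E_y = -28/3  [EA · DG = -424/3 ∩ AE · GC = -404/3]
   → E = (-2/3, -28/3)

A = (7, -5)
B = (-29/2, -21/2)
E = (-2/3, -28/3)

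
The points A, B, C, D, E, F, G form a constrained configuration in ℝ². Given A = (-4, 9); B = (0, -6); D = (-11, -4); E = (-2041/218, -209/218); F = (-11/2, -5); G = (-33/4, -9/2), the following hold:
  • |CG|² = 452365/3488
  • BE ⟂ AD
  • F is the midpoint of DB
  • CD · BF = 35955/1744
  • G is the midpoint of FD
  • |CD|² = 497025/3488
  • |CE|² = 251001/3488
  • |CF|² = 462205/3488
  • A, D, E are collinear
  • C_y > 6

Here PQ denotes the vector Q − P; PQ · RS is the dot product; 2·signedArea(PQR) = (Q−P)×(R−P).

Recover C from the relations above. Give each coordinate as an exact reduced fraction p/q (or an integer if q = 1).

C = (-4657/872, 5677/872)

1. C_x = -4657/872  [line 11/2·x + -1·y + 62581/1744 = 0 ∩ |CG|² = 452365/3488]
2. C_y = 5677/872  [line 11/2·x + -1·y + 62581/1744 = 0 ∩ |CG|² = 452365/3488]
   → C = (-4657/872, 5677/872)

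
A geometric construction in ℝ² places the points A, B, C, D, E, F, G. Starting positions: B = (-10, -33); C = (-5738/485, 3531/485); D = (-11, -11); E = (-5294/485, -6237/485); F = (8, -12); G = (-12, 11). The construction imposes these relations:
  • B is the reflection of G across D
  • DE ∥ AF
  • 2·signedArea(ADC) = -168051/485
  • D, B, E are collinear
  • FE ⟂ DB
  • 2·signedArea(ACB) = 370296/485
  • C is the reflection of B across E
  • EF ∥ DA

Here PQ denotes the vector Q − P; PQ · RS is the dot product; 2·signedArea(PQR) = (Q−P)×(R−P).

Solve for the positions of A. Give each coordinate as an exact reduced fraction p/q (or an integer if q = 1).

1. A_x = 3839/485  [DE ∥ AF ∩ EF ∥ DA]
2. A_y = -4918/485  [DE ∥ AF ∩ EF ∥ DA]
   → A = (3839/485, -4918/485)

A = (3839/485, -4918/485)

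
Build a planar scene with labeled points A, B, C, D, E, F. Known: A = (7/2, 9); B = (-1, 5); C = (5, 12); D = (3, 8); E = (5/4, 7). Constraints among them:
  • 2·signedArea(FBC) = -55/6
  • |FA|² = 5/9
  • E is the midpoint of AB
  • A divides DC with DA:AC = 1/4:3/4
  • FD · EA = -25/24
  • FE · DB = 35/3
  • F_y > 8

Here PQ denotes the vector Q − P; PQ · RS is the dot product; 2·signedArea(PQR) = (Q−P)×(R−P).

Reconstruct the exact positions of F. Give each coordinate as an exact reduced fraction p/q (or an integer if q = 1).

1. F_x = 19/6  [FD · EA = -25/24 ∩ 2·signedArea(FBC) = -55/6]
2. F_y = 25/3  [FD · EA = -25/24 ∩ 2·signedArea(FBC) = -55/6]
   → F = (19/6, 25/3)

F = (19/6, 25/3)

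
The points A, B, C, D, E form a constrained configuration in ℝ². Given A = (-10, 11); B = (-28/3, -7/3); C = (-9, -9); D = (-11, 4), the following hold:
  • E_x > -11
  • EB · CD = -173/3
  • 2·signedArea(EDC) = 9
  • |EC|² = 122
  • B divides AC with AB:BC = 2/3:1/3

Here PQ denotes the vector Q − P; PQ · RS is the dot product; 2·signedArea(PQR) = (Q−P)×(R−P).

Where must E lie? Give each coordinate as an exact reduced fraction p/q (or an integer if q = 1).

1. E_x = -10  [2·signedArea(EDC) = 9 ∩ EB · CD = -173/3]
2. E_y = 2  [2·signedArea(EDC) = 9 ∩ EB · CD = -173/3]
   → E = (-10, 2)

E = (-10, 2)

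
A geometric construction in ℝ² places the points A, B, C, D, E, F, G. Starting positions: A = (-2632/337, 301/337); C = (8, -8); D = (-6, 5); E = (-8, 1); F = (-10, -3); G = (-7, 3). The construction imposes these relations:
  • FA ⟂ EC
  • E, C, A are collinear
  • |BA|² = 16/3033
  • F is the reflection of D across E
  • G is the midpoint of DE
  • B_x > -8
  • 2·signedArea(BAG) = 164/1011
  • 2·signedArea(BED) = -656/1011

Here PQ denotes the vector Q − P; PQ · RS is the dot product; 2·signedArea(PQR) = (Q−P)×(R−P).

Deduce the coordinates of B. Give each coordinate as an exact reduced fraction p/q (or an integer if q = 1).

1. B_x = -7960/1011  [2·signedArea(BED) = -656/1011 ∩ 2·signedArea(BAG) = 164/1011]
2. B_y = 313/337  [2·signedArea(BED) = -656/1011 ∩ 2·signedArea(BAG) = 164/1011]
   → B = (-7960/1011, 313/337)

B = (-7960/1011, 313/337)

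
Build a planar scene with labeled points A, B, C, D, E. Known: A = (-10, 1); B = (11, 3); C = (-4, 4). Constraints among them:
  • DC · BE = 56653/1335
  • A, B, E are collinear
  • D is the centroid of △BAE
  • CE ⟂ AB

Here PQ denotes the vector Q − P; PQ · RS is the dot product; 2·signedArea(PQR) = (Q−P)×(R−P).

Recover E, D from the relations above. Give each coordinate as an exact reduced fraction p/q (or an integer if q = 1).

1. E_x = -1678/445  [A, B, E are collinear ∩ CE ⟂ AB]
2. E_y = 709/445  [A, B, E are collinear ∩ CE ⟂ AB]
   → E = (-1678/445, 709/445)
3. D_x = -411/445  [D is the centroid of △BAE]
4. D_y = 2489/1335  [D is the centroid of △BAE]
   → D = (-411/445, 2489/1335)

D = (-411/445, 2489/1335)
E = (-1678/445, 709/445)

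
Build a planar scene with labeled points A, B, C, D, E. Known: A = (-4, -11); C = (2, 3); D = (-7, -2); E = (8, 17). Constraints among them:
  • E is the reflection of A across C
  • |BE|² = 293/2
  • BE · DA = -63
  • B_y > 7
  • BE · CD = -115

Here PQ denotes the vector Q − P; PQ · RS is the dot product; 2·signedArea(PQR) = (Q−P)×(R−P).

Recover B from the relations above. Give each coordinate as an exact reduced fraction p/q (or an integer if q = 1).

B = (1/2, 15/2)

1. B_x = 1/2  [BE · DA = -63 ∩ BE · CD = -115]
2. B_y = 15/2  [BE · DA = -63 ∩ BE · CD = -115]
   → B = (1/2, 15/2)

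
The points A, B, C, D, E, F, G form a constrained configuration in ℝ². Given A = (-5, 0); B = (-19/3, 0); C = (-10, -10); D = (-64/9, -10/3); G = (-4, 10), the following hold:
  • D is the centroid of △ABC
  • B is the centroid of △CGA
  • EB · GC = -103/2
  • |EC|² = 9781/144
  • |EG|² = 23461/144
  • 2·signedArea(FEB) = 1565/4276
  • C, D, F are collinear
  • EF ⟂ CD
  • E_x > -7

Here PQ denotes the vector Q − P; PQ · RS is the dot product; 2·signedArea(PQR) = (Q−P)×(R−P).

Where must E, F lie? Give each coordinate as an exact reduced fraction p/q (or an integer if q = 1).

1. E_x = -79/12  [line 6·x + 20·y + 179/2 = 0 ∩ |EG|² = 23461/144]
2. E_y = -5/2  [line 6·x + 20·y + 179/2 = 0 ∩ |EG|² = 23461/144]
   → E = (-79/12, -5/2)
3. F_x = -86251/12828  [C, D, F are collinear ∩ EF ⟂ CD]
4. F_y = -5215/2138  [C, D, F are collinear ∩ EF ⟂ CD]
   → F = (-86251/12828, -5215/2138)

E = (-79/12, -5/2)
F = (-86251/12828, -5215/2138)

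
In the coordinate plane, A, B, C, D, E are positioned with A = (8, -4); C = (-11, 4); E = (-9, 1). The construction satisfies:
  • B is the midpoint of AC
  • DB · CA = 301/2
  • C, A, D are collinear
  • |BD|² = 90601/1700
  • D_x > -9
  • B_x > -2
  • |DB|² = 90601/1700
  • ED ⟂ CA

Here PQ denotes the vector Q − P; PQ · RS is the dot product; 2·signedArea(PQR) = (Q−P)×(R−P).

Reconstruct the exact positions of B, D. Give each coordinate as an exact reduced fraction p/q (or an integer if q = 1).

B = (-3/2, 0)
D = (-3497/425, 1204/425)

1. B_x = -3/2  [B is the midpoint of AC]
2. B_y = 0  [B is the midpoint of AC]
   → B = (-3/2, 0)
3. D_x = -3497/425  [C, A, D are collinear ∩ ED ⟂ CA]
4. D_y = 1204/425  [C, A, D are collinear ∩ ED ⟂ CA]
   → D = (-3497/425, 1204/425)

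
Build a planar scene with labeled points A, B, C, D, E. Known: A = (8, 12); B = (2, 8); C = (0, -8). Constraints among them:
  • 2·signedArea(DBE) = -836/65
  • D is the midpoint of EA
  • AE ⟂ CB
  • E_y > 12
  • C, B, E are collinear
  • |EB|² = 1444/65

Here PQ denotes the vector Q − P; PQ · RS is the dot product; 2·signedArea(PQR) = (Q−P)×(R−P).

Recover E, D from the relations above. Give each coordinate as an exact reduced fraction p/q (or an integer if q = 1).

1. E_x = 168/65  [C, B, E are collinear ∩ AE ⟂ CB]
2. E_y = 824/65  [C, B, E are collinear ∩ AE ⟂ CB]
   → E = (168/65, 824/65)
3. D_x = 344/65  [D is the midpoint of EA]
4. D_y = 802/65  [D is the midpoint of EA]
   → D = (344/65, 802/65)

D = (344/65, 802/65)
E = (168/65, 824/65)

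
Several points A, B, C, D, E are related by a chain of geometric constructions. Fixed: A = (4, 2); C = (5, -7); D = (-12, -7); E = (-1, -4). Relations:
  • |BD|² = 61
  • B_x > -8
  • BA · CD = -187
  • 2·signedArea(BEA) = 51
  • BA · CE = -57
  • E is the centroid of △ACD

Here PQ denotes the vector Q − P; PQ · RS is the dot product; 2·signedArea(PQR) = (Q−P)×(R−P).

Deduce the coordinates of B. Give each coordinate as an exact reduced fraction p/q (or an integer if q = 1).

1. B_x = -7  [2·signedArea(BEA) = 51 ∩ BA · CE = -57]
2. B_y = -1  [2·signedArea(BEA) = 51 ∩ BA · CE = -57]
   → B = (-7, -1)

B = (-7, -1)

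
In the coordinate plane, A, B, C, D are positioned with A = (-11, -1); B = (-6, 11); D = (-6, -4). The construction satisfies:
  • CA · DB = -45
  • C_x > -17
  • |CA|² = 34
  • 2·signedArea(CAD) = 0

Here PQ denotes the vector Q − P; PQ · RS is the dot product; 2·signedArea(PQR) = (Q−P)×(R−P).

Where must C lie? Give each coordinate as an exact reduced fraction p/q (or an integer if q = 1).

1. C_x = -16  [2·signedArea(CAD) = 0 ∩ CA · DB = -45]
2. C_y = 2  [2·signedArea(CAD) = 0 ∩ CA · DB = -45]
   → C = (-16, 2)

C = (-16, 2)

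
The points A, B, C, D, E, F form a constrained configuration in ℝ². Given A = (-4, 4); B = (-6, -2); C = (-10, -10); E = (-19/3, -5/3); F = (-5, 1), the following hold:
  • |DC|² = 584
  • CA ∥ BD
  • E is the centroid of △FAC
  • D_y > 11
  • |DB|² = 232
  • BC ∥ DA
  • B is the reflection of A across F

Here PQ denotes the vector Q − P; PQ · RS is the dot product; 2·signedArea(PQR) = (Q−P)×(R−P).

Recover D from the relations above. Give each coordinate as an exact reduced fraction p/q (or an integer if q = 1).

1. D_x = 0  [BC ∥ DA ∩ CA ∥ BD]
2. D_y = 12  [BC ∥ DA ∩ CA ∥ BD]
   → D = (0, 12)

D = (0, 12)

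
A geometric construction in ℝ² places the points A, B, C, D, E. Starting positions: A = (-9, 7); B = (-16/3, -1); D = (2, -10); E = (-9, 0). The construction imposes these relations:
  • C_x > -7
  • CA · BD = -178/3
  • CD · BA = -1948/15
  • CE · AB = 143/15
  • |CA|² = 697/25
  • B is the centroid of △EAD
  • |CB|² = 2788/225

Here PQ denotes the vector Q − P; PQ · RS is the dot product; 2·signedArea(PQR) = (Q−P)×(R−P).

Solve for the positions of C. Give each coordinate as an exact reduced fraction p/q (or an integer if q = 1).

1. C_x = -34/5  [CE · AB = 143/15 ∩ CA · BD = -178/3]
2. C_y = 11/5  [CE · AB = 143/15 ∩ CA · BD = -178/3]
   → C = (-34/5, 11/5)

C = (-34/5, 11/5)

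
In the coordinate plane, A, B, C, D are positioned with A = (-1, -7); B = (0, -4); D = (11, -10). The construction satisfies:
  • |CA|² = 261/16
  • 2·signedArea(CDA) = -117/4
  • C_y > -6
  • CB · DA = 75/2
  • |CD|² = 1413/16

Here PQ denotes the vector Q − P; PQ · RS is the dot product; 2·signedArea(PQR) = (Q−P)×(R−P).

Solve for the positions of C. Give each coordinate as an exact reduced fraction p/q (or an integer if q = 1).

1. C_x = 11/4  [2·signedArea(CDA) = -117/4 ∩ CB · DA = 75/2]
2. C_y = -11/2  [2·signedArea(CDA) = -117/4 ∩ CB · DA = 75/2]
   → C = (11/4, -11/2)

C = (11/4, -11/2)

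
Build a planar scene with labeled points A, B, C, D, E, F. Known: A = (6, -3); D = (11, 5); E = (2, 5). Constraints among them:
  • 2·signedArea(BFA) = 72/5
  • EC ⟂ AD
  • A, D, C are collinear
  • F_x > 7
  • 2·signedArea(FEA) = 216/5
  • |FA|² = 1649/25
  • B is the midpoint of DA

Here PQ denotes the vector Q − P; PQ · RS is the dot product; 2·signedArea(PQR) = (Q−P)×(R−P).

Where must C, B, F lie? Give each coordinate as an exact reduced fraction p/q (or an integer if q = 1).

B = (17/2, 1)
C = (754/89, 85/89)
F = (37/5, 5)

1. C_x = 754/89  [A, D, C are collinear ∩ EC ⟂ AD]
2. C_y = 85/89  [A, D, C are collinear ∩ EC ⟂ AD]
   → C = (754/89, 85/89)
3. B_x = 17/2  [B is the midpoint of DA]
4. B_y = 1  [B is the midpoint of DA]
   → B = (17/2, 1)
5. F_x = 37/5  [2·signedArea(FEA) = 216/5 ∩ 2·signedArea(BFA) = 72/5]
6. F_y = 5  [2·signedArea(FEA) = 216/5 ∩ 2·signedArea(BFA) = 72/5]
   → F = (37/5, 5)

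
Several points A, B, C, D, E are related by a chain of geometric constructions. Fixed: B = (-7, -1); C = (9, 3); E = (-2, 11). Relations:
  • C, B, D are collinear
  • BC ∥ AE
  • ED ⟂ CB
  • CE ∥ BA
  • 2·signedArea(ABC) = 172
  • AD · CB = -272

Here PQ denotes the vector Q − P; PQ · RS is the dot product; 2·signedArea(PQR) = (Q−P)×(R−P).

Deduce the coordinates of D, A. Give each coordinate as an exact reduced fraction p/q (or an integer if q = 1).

A = (-18, 7)
D = (9/17, 15/17)

1. D_x = 9/17  [C, B, D are collinear ∩ ED ⟂ CB]
2. D_y = 15/17  [C, B, D are collinear ∩ ED ⟂ CB]
   → D = (9/17, 15/17)
3. A_x = -18  [BC ∥ AE ∩ CE ∥ BA]
4. A_y = 7  [BC ∥ AE ∩ CE ∥ BA]
   → A = (-18, 7)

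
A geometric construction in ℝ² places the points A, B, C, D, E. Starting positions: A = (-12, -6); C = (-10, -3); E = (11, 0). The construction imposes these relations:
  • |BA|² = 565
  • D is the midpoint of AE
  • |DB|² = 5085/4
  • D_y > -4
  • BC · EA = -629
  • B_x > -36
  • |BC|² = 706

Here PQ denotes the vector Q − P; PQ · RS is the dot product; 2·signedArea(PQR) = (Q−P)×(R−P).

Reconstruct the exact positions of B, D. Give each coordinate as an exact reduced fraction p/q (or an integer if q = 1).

B = (-35, -12)
D = (-1/2, -3)

1. B_x = -35  [line 23·x + 6·y + 877 = 0 ∩ |BC|² = 706]
2. B_y = -12  [line 23·x + 6·y + 877 = 0 ∩ |BC|² = 706]
   → B = (-35, -12)
3. D_x = -1/2  [D is the midpoint of AE]
4. D_y = -3  [D is the midpoint of AE]
   → D = (-1/2, -3)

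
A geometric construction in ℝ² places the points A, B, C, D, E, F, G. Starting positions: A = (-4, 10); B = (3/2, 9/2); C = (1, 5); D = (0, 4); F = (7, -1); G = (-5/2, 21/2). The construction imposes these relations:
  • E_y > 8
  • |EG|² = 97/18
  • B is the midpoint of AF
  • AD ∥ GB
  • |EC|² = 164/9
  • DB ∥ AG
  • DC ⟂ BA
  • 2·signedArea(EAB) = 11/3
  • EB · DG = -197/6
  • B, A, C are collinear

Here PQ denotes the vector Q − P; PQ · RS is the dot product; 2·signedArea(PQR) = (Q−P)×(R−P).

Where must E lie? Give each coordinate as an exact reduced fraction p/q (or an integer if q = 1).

E = (-5/3, 25/3)

1. E_x = -5/3  [EB · DG = -197/6 ∩ 2·signedArea(EAB) = 11/3]
2. E_y = 25/3  [EB · DG = -197/6 ∩ 2·signedArea(EAB) = 11/3]
   → E = (-5/3, 25/3)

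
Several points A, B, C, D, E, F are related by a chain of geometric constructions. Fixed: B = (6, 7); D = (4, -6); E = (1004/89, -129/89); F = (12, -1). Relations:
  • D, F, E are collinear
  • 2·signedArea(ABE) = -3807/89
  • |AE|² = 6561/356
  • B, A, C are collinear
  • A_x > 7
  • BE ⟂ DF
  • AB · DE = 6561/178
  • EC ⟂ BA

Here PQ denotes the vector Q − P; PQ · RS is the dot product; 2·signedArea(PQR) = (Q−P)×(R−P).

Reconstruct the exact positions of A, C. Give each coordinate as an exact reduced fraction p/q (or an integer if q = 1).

A = (680/89, -663/178)
C = (27537494/3729545, -7629033/3729545)

1. A_x = 680/89  [line -648/89·x + -405/89·y + 6885/178 = 0 ∩ |AE|² = 6561/356]
2. A_y = -663/178  [line -648/89·x + -405/89·y + 6885/178 = 0 ∩ |AE|² = 6561/356]
   → A = (680/89, -663/178)
3. C_x = 27537494/3729545  [B, A, C are collinear ∩ EC ⟂ BA]
4. C_y = -7629033/3729545  [B, A, C are collinear ∩ EC ⟂ BA]
   → C = (27537494/3729545, -7629033/3729545)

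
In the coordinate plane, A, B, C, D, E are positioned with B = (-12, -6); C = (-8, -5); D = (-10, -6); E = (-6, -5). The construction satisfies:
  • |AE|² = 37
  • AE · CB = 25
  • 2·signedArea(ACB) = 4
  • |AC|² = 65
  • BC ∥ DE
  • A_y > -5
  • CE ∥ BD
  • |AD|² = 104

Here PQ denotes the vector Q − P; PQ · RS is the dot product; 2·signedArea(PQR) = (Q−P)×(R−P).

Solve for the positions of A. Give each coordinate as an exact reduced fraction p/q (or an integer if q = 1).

A = (0, -4)

1. A_x = 0  [2·signedArea(ACB) = 4 ∩ AE · CB = 25]
2. A_y = -4  [2·signedArea(ACB) = 4 ∩ AE · CB = 25]
   → A = (0, -4)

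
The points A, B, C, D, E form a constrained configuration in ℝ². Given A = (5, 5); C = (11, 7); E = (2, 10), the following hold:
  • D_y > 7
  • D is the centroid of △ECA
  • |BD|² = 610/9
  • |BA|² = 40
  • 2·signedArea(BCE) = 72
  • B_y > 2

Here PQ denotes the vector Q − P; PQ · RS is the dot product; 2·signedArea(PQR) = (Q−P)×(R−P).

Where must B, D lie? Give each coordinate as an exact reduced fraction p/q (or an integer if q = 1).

1. B_x = -1  [line -3·x + -9·y + 24 = 0 ∩ |BA|² = 40]
2. B_y = 3  [line -3·x + -9·y + 24 = 0 ∩ |BA|² = 40]
   → B = (-1, 3)
3. D_x = 6  [D is the centroid of △ECA]
4. D_y = 22/3  [D is the centroid of △ECA]
   → D = (6, 22/3)

B = (-1, 3)
D = (6, 22/3)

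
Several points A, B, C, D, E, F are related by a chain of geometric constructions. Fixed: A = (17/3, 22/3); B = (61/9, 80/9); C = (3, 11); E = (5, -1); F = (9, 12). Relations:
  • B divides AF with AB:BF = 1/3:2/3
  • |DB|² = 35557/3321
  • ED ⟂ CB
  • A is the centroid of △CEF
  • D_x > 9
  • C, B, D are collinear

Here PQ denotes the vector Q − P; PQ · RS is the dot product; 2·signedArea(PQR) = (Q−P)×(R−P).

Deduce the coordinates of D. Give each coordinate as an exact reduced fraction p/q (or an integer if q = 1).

1. D_x = 395/41  [C, B, D are collinear ∩ ED ⟂ CB]
2. D_y = 299/41  [C, B, D are collinear ∩ ED ⟂ CB]
   → D = (395/41, 299/41)

D = (395/41, 299/41)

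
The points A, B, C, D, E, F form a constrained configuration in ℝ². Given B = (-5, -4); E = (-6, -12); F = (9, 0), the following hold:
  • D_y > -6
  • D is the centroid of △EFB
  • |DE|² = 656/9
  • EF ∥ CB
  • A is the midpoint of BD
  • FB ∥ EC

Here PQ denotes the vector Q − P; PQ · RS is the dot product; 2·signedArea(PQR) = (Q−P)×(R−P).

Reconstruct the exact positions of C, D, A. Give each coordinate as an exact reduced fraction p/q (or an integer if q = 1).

1. C_x = -20  [EF ∥ CB ∩ FB ∥ EC]
2. C_y = -16  [EF ∥ CB ∩ FB ∥ EC]
   → C = (-20, -16)
3. D_x = -2/3  [D is the centroid of △EFB]
4. D_y = -16/3  [D is the centroid of △EFB]
   → D = (-2/3, -16/3)
5. A_x = -17/6  [A is the midpoint of BD]
6. A_y = -14/3  [A is the midpoint of BD]
   → A = (-17/6, -14/3)

A = (-17/6, -14/3)
C = (-20, -16)
D = (-2/3, -16/3)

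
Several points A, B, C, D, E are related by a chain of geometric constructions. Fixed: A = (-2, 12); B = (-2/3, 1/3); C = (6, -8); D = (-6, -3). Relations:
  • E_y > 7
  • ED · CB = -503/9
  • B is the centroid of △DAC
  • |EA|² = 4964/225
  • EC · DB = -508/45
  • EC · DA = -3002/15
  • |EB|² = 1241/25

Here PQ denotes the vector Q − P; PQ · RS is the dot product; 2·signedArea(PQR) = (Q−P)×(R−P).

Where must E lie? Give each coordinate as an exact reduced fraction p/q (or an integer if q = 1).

E = (-22/15, 22/3)

1. E_x = -22/15  [ED · CB = -503/9 ∩ EC · DB = -508/45]
2. E_y = 22/3  [ED · CB = -503/9 ∩ EC · DB = -508/45]
   → E = (-22/15, 22/3)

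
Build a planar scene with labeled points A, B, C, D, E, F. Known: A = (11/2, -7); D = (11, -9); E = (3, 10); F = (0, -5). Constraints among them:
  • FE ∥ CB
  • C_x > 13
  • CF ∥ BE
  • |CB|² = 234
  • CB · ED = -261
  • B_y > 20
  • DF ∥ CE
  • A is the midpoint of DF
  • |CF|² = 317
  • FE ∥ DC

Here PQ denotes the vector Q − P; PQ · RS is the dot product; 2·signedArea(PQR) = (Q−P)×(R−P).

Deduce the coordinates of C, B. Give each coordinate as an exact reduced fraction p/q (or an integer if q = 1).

1. C_x = 14  [DF ∥ CE ∩ FE ∥ DC]
2. C_y = 6  [DF ∥ CE ∩ FE ∥ DC]
   → C = (14, 6)
3. B_x = 17  [CF ∥ BE ∩ FE ∥ CB]
4. B_y = 21  [CF ∥ BE ∩ FE ∥ CB]
   → B = (17, 21)

B = (17, 21)
C = (14, 6)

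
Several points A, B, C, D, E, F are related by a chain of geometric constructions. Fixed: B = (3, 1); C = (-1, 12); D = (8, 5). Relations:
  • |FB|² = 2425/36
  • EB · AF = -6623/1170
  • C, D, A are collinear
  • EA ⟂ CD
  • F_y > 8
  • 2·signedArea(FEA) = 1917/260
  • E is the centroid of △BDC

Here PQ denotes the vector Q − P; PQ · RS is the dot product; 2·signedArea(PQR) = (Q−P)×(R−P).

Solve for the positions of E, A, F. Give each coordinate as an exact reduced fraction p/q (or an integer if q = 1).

1. E_x = 10/3  [E is the centroid of △BDC]
2. E_y = 6  [E is the centroid of △BDC]
   → E = (10/3, 6)
3. A_x = 599/130  [C, D, A are collinear ∩ EA ⟂ CD]
4. A_y = 993/130  [C, D, A are collinear ∩ EA ⟂ CD]
   → A = (599/130, 993/130)
5. F_x = 7/6  [2·signedArea(FEA) = 1917/260 ∩ EB · AF = -6623/1170]
6. F_y = 9  [2·signedArea(FEA) = 1917/260 ∩ EB · AF = -6623/1170]
   → F = (7/6, 9)

A = (599/130, 993/130)
E = (10/3, 6)
F = (7/6, 9)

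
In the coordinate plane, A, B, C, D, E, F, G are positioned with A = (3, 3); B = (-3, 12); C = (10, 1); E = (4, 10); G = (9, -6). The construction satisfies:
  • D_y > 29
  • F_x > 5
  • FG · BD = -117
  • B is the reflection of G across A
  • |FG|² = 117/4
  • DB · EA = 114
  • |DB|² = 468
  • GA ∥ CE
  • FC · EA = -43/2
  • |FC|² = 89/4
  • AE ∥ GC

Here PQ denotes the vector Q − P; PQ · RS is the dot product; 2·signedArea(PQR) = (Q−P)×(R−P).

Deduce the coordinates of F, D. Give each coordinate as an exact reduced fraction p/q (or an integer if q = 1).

D = (-15, 30)
F = (6, -3/2)

1. D_x = -15  [line 1·x + 7·y + -195 = 0 ∩ |DB|² = 468]
2. D_y = 30  [line 1·x + 7·y + -195 = 0 ∩ |DB|² = 468]
   → D = (-15, 30)
3. F_x = 6  [FC · EA = -43/2 ∩ FG · BD = -117]
4. F_y = -3/2  [FC · EA = -43/2 ∩ FG · BD = -117]
   → F = (6, -3/2)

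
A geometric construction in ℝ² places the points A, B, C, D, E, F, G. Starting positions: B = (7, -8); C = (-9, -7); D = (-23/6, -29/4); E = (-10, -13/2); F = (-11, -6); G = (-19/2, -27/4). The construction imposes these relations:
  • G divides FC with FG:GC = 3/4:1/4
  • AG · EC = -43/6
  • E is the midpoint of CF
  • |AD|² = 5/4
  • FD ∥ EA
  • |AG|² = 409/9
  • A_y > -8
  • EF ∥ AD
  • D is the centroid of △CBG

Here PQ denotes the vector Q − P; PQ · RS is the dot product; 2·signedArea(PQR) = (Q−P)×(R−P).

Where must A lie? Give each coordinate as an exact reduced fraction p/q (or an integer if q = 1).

1. A_x = -17/6  [EF ∥ AD ∩ FD ∥ EA]
2. A_y = -31/4  [EF ∥ AD ∩ FD ∥ EA]
   → A = (-17/6, -31/4)

A = (-17/6, -31/4)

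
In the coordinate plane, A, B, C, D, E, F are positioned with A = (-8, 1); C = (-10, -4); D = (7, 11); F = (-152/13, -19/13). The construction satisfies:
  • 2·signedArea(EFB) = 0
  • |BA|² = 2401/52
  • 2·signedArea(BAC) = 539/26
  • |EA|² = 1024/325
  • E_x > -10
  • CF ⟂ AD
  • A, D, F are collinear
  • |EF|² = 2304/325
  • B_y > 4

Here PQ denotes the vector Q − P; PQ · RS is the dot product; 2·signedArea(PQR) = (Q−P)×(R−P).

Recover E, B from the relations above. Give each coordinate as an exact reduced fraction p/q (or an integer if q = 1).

1. B_x = -61/26  [line 5·x + -2·y + 553/26 = 0 ∩ |BA|² = 2401/52]
2. B_y = 62/13  [line 5·x + -2·y + 553/26 = 0 ∩ |BA|² = 2401/52]
   → B = (-61/26, 62/13)
3. E_x = -616/65  [line -81/13·x + 243/26·y + -1539/26 = 0 ∩ |EF|² = 2304/325]
4. E_y = 1/65  [line -81/13·x + 243/26·y + -1539/26 = 0 ∩ |EF|² = 2304/325]
   → E = (-616/65, 1/65)

B = (-61/26, 62/13)
E = (-616/65, 1/65)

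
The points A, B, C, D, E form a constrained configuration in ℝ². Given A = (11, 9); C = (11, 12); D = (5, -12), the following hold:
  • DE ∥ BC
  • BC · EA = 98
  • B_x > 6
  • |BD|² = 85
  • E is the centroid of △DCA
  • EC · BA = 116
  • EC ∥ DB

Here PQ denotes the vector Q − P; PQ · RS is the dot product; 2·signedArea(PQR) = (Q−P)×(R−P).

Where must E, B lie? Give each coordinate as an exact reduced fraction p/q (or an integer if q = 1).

B = (7, -3)
E = (9, 3)

1. E_x = 9  [E is the centroid of △DCA]
2. E_y = 3  [E is the centroid of △DCA]
   → E = (9, 3)
3. B_x = 7  [DE ∥ BC ∩ EC ∥ DB]
4. B_y = -3  [DE ∥ BC ∩ EC ∥ DB]
   → B = (7, -3)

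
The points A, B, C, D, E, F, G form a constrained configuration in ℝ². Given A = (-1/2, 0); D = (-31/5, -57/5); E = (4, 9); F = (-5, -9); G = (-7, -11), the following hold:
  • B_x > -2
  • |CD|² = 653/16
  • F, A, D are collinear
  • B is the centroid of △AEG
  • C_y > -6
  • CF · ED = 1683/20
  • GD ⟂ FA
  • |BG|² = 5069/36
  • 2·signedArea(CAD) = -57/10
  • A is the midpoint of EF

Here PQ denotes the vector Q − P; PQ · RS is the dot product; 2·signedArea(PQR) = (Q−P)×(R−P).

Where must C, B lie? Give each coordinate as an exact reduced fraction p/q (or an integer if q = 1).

B = (-7/6, -2/3)
C = (-15/4, -11/2)

1. C_x = -15/4  [2·signedArea(CAD) = -57/10 ∩ CF · ED = 1683/20]
2. C_y = -11/2  [2·signedArea(CAD) = -57/10 ∩ CF · ED = 1683/20]
   → C = (-15/4, -11/2)
3. B_x = -7/6  [B is the centroid of △AEG]
4. B_y = -2/3  [B is the centroid of △AEG]
   → B = (-7/6, -2/3)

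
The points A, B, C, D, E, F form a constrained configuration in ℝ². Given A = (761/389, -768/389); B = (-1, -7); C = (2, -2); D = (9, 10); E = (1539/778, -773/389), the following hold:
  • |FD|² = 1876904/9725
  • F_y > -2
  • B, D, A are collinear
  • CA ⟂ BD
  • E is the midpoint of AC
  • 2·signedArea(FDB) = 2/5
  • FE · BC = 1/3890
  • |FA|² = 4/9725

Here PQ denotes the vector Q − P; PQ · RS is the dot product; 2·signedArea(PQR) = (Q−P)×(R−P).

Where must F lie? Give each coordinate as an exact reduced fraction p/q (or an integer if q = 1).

F = (3839/1945, -772/389)

1. F_x = 3839/1945  [2·signedArea(FDB) = 2/5 ∩ FE · BC = 1/3890]
2. F_y = -772/389  [2·signedArea(FDB) = 2/5 ∩ FE · BC = 1/3890]
   → F = (3839/1945, -772/389)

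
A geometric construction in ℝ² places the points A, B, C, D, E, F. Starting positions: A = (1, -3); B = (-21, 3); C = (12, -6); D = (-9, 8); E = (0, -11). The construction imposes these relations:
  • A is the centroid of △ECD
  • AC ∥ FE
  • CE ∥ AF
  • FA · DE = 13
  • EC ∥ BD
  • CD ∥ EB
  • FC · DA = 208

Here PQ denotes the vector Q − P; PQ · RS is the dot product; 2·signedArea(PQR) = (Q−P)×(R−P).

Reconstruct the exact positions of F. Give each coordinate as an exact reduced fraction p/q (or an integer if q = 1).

1. F_x = -11  [AC ∥ FE ∩ CE ∥ AF]
2. F_y = -8  [AC ∥ FE ∩ CE ∥ AF]
   → F = (-11, -8)

F = (-11, -8)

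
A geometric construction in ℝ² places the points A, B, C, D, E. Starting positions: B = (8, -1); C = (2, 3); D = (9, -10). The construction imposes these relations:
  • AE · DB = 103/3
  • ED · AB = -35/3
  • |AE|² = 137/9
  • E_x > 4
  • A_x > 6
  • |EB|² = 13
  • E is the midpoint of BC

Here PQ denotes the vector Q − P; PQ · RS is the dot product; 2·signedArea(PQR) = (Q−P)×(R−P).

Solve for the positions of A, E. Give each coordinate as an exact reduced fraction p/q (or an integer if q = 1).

A = (19/3, -8/3)
E = (5, 1)

1. E_x = 5  [E is the midpoint of BC]
2. E_y = 1  [E is the midpoint of BC]
   → E = (5, 1)
3. A_x = 19/3  [AE · DB = 103/3 ∩ ED · AB = -35/3]
4. A_y = -8/3  [AE · DB = 103/3 ∩ ED · AB = -35/3]
   → A = (19/3, -8/3)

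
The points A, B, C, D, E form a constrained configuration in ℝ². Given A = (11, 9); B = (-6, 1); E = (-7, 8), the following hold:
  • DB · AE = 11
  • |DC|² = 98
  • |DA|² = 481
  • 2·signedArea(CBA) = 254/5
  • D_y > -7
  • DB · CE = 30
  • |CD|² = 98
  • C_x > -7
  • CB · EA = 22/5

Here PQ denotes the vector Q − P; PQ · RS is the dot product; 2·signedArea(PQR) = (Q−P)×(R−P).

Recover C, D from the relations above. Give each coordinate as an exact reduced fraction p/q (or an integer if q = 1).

C = (-32/5, 19/5)
D = (-5, -6)

1. C_x = -32/5  [2·signedArea(CBA) = 254/5 ∩ CB · EA = 22/5]
2. C_y = 19/5  [2·signedArea(CBA) = 254/5 ∩ CB · EA = 22/5]
   → C = (-32/5, 19/5)
3. D_x = -5  [DB · CE = 30 ∩ DB · AE = 11]
4. D_y = -6  [DB · CE = 30 ∩ DB · AE = 11]
   → D = (-5, -6)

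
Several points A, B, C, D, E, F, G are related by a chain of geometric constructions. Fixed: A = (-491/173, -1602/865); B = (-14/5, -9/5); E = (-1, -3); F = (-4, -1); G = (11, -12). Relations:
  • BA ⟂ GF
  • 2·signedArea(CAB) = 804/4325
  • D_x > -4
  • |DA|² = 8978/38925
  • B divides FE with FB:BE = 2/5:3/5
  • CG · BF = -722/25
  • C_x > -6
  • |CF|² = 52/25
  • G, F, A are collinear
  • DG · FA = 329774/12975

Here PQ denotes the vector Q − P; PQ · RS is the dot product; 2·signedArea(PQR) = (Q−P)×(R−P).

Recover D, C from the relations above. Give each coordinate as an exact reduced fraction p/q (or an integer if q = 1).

1. D_x = -558/173  [line -201/173·x + 737/865·y + -31289/12975 = 0 ∩ |DA|² = 8978/38925]
2. D_y = -4069/2595  [line -201/173·x + 737/865·y + -31289/12975 = 0 ∩ |DA|² = 8978/38925]
   → D = (-558/173, -4069/2595)
3. C_x = -26/5  [2·signedArea(CAB) = 804/4325 ∩ CG · BF = -722/25]
4. C_y = -1/5  [2·signedArea(CAB) = 804/4325 ∩ CG · BF = -722/25]
   → C = (-26/5, -1/5)

C = (-26/5, -1/5)
D = (-558/173, -4069/2595)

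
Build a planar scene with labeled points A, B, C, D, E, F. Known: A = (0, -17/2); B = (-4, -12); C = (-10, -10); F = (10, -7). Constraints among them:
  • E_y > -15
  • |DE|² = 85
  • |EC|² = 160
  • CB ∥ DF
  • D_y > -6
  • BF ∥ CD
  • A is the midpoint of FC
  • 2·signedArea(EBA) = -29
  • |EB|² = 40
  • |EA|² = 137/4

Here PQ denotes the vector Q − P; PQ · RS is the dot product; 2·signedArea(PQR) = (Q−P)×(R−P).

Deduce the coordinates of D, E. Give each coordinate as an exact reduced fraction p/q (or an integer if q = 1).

1. D_x = 4  [CB ∥ DF ∩ BF ∥ CD]
2. D_y = -5  [CB ∥ DF ∩ BF ∥ CD]
   → D = (4, -5)
3. E_x = 2  [line -7/2·x + 4·y + 63 = 0 ∩ |EB|² = 40]
4. E_y = -14  [line -7/2·x + 4·y + 63 = 0 ∩ |EB|² = 40]
   → E = (2, -14)

D = (4, -5)
E = (2, -14)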